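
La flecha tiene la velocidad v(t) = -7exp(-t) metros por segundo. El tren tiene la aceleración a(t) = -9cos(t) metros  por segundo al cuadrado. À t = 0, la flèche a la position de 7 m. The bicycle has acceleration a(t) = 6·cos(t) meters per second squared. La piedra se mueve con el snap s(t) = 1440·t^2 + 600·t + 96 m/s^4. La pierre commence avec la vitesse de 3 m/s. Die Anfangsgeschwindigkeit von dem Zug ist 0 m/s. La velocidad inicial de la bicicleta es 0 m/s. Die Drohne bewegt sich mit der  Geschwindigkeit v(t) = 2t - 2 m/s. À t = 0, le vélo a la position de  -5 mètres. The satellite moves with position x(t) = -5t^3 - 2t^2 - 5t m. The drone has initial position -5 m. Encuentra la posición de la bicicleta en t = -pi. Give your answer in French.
Pour résoudre ceci, nous devons prendre 2 intégrales de notre équation de l'accélération a(t) = 6·cos(t). La primitive de l'accélération, avec v(0) = 0, donne la vitesse: v(t) = 6·sin(t). En prenant ∫v(t)dt et en appliquant x(0) = -5, nous trouvons x(t) = 1 - 6·cos(t). De l'équation de la position x(t) = 1 - 6·cos(t), nous substituons t = -pi pour obtenir x = 7.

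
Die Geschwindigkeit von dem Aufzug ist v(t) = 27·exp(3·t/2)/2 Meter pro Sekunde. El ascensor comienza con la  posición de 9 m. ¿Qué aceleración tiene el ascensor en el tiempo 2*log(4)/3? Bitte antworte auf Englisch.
We must differentiate our velocity equation v(t) = 27·exp(3·t/2)/2 1 time. Differentiating velocity, we get acceleration: a(t) = 81·exp(3·t/2)/4. Using a(t) = 81·exp(3·t/2)/4 and substituting t = 2*log(4)/3, we find a = 81.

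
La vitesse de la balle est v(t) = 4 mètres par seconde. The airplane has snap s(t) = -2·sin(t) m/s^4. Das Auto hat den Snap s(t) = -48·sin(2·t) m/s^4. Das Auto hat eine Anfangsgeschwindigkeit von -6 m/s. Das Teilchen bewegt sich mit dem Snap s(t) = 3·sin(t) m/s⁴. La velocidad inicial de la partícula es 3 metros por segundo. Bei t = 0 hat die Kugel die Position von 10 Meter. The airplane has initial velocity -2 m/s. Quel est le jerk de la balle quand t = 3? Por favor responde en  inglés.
To solve this, we need to take 2 derivatives of our velocity equation v(t) = 4. The derivative of velocity gives acceleration: a(t) = 0. Differentiating acceleration, we get jerk: j(t) = 0. From the given jerk equation j(t) = 0, we substitute t = 3 to get j = 0.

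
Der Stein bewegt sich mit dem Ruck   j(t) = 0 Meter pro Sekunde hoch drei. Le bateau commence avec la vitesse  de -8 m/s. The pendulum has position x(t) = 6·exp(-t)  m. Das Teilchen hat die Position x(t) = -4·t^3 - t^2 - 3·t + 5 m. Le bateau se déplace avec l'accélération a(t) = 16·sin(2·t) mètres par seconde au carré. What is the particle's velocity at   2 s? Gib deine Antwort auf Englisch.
Starting from position x(t) = -4·t^3 - t^2 - 3·t + 5, we take 1 derivative. The derivative of position gives velocity: v(t) = -12·t^2 - 2·t - 3. Using v(t) = -12·t^2 - 2·t - 3 and substituting t = 2, we find v = -55.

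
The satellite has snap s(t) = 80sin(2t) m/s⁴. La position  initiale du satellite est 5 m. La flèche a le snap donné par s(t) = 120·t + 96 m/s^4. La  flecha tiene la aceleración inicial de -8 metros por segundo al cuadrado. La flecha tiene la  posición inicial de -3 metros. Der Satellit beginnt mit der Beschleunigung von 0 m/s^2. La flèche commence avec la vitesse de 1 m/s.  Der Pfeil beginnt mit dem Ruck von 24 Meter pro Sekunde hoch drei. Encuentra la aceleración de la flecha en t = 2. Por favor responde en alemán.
Wir müssen die Stammfunktion unserer Gleichung für den Snap s(t) = 120·t + 96 2-mal finden. Mit ∫s(t)dt und Anwendung von j(0) = 24, finden wir j(t) = 60·t^2 + 96·t + 24. Die Stammfunktion von dem Ruck, mit a(0) = -8, ergibt die Beschleunigung: a(t) = 20·t^3 + 48·t^2 + 24·t - 8. Aus der Gleichung für die Beschleunigung a(t) = 20·t^3 + 48·t^2 + 24·t - 8, setzen wir t = 2 ein und erhalten a = 392.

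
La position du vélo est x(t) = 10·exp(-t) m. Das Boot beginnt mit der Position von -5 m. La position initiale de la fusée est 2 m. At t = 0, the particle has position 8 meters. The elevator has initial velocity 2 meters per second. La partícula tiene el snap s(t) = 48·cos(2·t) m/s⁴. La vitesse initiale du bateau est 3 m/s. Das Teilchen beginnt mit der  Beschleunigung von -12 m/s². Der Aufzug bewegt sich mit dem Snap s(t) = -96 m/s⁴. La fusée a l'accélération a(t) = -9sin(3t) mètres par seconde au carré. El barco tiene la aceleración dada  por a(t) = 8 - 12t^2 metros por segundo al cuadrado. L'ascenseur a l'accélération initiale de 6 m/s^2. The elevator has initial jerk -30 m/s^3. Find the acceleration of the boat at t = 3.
From the given acceleration equation a(t) = 8 - 12·t^2, we substitute t = 3 to get a = -100.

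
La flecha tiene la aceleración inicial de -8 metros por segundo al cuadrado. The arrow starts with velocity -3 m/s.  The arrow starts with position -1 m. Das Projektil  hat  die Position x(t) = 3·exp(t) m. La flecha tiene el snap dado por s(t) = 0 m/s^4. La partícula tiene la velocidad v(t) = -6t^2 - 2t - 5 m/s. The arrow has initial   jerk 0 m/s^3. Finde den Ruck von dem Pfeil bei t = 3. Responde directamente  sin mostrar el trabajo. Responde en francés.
À t = 3, j = 0.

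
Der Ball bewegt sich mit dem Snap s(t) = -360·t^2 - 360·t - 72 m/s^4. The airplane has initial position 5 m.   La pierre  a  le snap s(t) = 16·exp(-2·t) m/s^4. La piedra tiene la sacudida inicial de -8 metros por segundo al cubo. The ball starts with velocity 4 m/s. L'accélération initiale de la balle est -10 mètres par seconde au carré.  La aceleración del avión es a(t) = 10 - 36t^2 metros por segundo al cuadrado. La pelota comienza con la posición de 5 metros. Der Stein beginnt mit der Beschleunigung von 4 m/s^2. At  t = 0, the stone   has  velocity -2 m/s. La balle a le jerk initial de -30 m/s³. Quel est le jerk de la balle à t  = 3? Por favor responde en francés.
Pour résoudre ceci, nous devons prendre 1 primitive de notre équation du snap s(t) = -360·t^2 - 360·t - 72. L'intégrale du snap est le jerk. En utilisant j(0) = -30, nous obtenons j(t) = -120·t^3 - 180·t^2 - 72·t - 30. En utilisant j(t) = -120·t^3 - 180·t^2 - 72·t - 30 et en substituant t = 3, nous trouvons j = -5106.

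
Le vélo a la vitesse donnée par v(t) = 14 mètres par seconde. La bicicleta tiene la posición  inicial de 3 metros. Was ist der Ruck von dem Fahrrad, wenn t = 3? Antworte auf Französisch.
En partant de la vitesse v(t) = 14, nous prenons 2 dérivées. En dérivant la vitesse, nous obtenons l'accélération: a(t) = 0. En dérivant l'accélération, nous obtenons le jerk: j(t) = 0. De l'équation du jerk j(t) = 0, nous substituons t = 3 pour obtenir j = 0.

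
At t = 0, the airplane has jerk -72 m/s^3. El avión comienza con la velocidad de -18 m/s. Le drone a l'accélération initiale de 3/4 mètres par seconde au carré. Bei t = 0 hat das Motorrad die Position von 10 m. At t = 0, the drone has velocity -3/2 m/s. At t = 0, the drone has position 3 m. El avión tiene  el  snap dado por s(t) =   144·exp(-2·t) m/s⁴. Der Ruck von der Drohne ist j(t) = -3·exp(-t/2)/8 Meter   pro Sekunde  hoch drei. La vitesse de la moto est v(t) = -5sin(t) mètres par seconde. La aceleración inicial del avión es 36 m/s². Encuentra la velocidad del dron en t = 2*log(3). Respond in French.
Nous devons trouver l'intégrale de notre équation du jerk j(t) = -3·exp(-t/2)/8 2 fois. L'intégrale du jerk, avec a(0) = 3/4, donne l'accélération: a(t) = 3·exp(-t/2)/4. En prenant ∫a(t)dt et en appliquant v(0) = -3/2, nous trouvons v(t) = -3·exp(-t/2)/2. De l'équation de la vitesse v(t) = -3·exp(-t/2)/2, nous substituons t = 2*log(3) pour obtenir v = -1/2.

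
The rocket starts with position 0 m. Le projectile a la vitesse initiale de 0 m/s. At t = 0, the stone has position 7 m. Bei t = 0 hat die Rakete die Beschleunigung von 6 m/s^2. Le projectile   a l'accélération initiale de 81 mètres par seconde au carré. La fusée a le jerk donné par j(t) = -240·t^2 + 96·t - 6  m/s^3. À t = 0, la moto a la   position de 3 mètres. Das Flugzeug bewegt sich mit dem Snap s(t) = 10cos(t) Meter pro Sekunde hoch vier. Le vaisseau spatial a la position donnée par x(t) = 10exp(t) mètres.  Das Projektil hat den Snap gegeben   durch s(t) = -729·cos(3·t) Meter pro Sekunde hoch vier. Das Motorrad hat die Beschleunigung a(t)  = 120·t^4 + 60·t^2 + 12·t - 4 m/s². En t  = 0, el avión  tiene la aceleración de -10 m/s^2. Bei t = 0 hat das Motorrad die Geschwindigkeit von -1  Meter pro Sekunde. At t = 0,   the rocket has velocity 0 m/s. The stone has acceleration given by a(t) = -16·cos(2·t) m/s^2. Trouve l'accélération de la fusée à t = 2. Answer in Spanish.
Para resolver esto, necesitamos tomar 1 antiderivada de nuestra ecuación de la sacudida j(t) = -240·t^2 + 96·t - 6. Integrando la sacudida y usando la condición inicial a(0) = 6, obtenemos a(t) = -80·t^3 + 48·t^2 - 6·t + 6. Tenemos la aceleración a(t) = -80·t^3 + 48·t^2 - 6·t + 6. Sustituyendo t = 2: a(2) = -454.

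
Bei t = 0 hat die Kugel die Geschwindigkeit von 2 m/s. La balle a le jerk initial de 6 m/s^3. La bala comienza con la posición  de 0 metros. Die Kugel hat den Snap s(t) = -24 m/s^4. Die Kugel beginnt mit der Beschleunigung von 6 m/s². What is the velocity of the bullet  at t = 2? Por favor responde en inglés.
We need to integrate our snap equation s(t) = -24 3 times. The antiderivative of snap is jerk. Using j(0) = 6, we get j(t) = 6 - 24·t. Integrating jerk and using the initial condition a(0) = 6, we get a(t) = -12·t^2 + 6·t + 6. The antiderivative of acceleration is velocity. Using v(0) = 2, we get v(t) = -4·t^3 + 3·t^2 + 6·t + 2. We have velocity v(t) = -4·t^3 + 3·t^2 + 6·t + 2. Substituting t = 2: v(2) = -6.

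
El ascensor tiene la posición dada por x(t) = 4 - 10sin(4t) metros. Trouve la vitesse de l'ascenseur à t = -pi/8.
Pour résoudre ceci, nous devons prendre 1 dérivée de notre équation de la position x(t) = 4 - 10·sin(4·t). En prenant d/dt de x(t), nous trouvons v(t) = -40·cos(4·t). De l'équation de la vitesse v(t) = -40·cos(4·t), nous substituons t = -pi/8 pour obtenir v = 0.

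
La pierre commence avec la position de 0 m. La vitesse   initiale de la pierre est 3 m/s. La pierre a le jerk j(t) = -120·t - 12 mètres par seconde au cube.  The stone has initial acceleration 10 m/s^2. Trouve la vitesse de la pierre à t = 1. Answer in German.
Ausgehend von dem Ruck j(t) = -120·t - 12, nehmen wir 2 Stammfunktionen. Das Integral von dem Ruck, mit a(0) = 10, ergibt die Beschleunigung: a(t) = -60·t^2 - 12·t + 10. Die Stammfunktion von der Beschleunigung, mit v(0) = 3, ergibt die Geschwindigkeit: v(t) = -20·t^3 - 6·t^2 + 10·t + 3. Wir haben die Geschwindigkeit v(t) = -20·t^3 - 6·t^2 + 10·t + 3. Durch Einsetzen von t = 1: v(1) = -13.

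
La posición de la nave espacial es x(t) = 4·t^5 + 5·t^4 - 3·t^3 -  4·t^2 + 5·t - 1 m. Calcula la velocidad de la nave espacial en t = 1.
Partiendo de la posición x(t) = 4·t^5 + 5·t^4 - 3·t^3 - 4·t^2 + 5·t - 1, tomamos 1 derivada. Derivando la posición, obtenemos la velocidad: v(t) = 20·t^4 + 20·t^3 - 9·t^2 - 8·t + 5. De la ecuación de la velocidad v(t) = 20·t^4 + 20·t^3 - 9·t^2 - 8·t + 5, sustituimos t = 1 para obtener v = 28.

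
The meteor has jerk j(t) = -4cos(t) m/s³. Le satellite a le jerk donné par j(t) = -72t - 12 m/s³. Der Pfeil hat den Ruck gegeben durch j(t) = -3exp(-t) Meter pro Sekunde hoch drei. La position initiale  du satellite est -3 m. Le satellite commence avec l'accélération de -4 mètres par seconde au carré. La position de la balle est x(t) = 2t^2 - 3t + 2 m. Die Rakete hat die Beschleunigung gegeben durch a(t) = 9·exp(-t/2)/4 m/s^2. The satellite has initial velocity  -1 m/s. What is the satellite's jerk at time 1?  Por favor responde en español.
De la ecuación de la sacudida j(t) = -72·t - 12, sustituimos t = 1 para obtener j = -84.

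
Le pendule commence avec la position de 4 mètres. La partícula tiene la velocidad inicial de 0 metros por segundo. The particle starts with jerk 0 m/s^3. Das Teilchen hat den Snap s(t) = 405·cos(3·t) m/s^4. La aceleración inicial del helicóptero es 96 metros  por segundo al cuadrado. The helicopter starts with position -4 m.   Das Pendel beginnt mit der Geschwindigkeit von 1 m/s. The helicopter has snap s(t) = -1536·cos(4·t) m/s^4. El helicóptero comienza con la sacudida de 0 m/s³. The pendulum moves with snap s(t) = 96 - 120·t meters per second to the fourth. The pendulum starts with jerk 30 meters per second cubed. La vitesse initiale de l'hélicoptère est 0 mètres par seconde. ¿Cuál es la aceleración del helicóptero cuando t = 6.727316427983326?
Debemos encontrar la antiderivada de nuestra ecuación del snap s(t) = -1536·cos(4·t) 2 veces. La integral del snap es la sacudida. Usando j(0) = 0, obtenemos j(t) = -384·sin(4·t). Integrando la sacudida y usando la condición inicial a(0) = 96, obtenemos a(t) = 96·cos(4·t). De la ecuación de la aceleración a(t) = 96·cos(4·t), sustituimos t = 6.727316427983326 para obtener a = -19.6108814799782.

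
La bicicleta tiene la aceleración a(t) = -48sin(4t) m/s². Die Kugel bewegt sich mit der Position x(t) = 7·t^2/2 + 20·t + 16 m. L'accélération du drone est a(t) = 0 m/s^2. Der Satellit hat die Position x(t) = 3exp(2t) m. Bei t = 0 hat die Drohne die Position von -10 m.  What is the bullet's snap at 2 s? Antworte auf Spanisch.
Para resolver esto, necesitamos tomar 4 derivadas de nuestra ecuación de la posición x(t) = 7·t^2/2 + 20·t + 16. Tomando d/dt de x(t), encontramos v(t) = 7·t + 20. Tomando d/dt de v(t), encontramos a(t) = 7. La derivada de la aceleración da la sacudida: j(t) = 0. La derivada de la sacudida da el snap: s(t) = 0. Usando s(t) = 0 y sustituyendo t = 2, encontramos s = 0.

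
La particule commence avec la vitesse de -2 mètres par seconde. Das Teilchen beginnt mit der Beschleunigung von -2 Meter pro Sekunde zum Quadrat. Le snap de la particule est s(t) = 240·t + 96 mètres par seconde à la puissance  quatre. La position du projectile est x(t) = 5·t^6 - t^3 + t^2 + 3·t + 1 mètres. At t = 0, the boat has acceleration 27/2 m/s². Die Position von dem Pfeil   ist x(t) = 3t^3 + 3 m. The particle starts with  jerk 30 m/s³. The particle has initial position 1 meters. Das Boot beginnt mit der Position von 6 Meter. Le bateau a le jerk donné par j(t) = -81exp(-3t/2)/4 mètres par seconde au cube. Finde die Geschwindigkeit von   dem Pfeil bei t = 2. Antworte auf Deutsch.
Ausgehend von der Position x(t) = 3·t^3 + 3, nehmen wir 1 Ableitung. Die Ableitung von der Position ergibt die Geschwindigkeit: v(t) = 9·t^2. Aus der Gleichung für die Geschwindigkeit v(t) = 9·t^2, setzen wir t = 2 ein und erhalten v = 36.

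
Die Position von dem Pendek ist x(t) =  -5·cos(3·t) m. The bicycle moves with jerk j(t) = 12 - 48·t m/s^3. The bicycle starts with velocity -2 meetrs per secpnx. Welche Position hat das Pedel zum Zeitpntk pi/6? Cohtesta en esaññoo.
De la ecuación de la posición x(t) = -5·cos(3·t), sustituimos t = pi/6 para obtener x = 0.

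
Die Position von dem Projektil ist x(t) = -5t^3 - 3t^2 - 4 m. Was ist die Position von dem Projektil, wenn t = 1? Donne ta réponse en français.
En utilisant x(t) = -5·t^3 - 3·t^2 - 4 et en substituant t = 1, nous trouvons x = -12.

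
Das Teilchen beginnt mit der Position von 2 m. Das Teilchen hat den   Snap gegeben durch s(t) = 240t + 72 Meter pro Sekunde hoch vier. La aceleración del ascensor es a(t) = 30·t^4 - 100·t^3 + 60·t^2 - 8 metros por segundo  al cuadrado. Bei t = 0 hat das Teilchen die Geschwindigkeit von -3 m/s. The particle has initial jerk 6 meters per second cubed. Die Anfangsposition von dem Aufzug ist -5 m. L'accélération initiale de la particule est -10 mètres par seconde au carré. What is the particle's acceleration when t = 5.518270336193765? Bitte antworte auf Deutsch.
Ausgehend von dem Snap s(t) = 240·t + 72, nehmen wir 2 Stammfunktionen. Mit ∫s(t)dt und Anwendung von j(0) = 6, finden wir j(t) = 120·t^2 + 72·t + 6. Die Stammfunktion von dem Ruck ist die Beschleunigung. Mit a(0) = -10 erhalten wir a(t) = 40·t^3 + 36·t^2 + 6·t - 10. Wir haben die Beschleunigung a(t) = 40·t^3 + 36·t^2 + 6·t - 10. Durch Einsetzen von t = 5.518270336193765: a(5.518270336193765) = 7840.89856789108.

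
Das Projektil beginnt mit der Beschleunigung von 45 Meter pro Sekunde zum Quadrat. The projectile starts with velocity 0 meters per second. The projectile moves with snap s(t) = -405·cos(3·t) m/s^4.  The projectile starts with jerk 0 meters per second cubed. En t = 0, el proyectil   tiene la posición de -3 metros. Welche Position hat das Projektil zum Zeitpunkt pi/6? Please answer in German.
Wir müssen das Integral unserer Gleichung für den Snap s(t) = -405·cos(3·t) 4-mal finden. Mit ∫s(t)dt und Anwendung von j(0) = 0, finden wir j(t) = -135·sin(3·t). Mit ∫j(t)dt und Anwendung von a(0) = 45, finden wir a(t) = 45·cos(3·t). Die Stammfunktion von der Beschleunigung ist die Geschwindigkeit. Mit v(0) = 0 erhalten wir v(t) = 15·sin(3·t). Die Stammfunktion von der Geschwindigkeit, mit x(0) = -3, ergibt die Position: x(t) = 2 - 5·cos(3·t). Aus der Gleichung für die Position x(t) = 2 - 5·cos(3·t), setzen wir t = pi/6 ein und erhalten x = 2.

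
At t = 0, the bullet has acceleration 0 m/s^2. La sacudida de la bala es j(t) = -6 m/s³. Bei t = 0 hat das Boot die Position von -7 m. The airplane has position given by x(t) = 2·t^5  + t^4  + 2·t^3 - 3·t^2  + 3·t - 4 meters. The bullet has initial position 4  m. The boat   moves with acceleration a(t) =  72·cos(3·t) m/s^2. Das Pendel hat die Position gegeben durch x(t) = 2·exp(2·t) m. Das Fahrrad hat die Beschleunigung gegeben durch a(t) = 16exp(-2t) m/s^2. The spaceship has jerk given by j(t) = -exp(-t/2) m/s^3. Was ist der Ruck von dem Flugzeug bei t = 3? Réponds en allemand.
Ausgehend von der Position x(t) = 2·t^5 + t^4 + 2·t^3 - 3·t^2 + 3·t - 4, nehmen wir 3 Ableitungen. Mit d/dt von x(t) finden wir v(t) = 10·t^4 + 4·t^3 + 6·t^2 - 6·t + 3. Mit d/dt von v(t) finden wir a(t) = 40·t^3 + 12·t^2 + 12·t - 6. Mit d/dt von a(t) finden wir j(t) = 120·t^2 + 24·t + 12. Mit j(t) = 120·t^2 + 24·t + 12 und Einsetzen von t = 3, finden wir j = 1164.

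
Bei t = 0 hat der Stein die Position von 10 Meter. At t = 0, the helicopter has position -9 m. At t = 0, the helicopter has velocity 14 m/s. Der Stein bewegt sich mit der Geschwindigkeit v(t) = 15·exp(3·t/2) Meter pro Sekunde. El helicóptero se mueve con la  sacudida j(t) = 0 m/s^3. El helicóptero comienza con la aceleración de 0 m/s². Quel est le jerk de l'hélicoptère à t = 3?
Nous avons le jerk j(t) = 0. En substituant t = 3: j(3) = 0.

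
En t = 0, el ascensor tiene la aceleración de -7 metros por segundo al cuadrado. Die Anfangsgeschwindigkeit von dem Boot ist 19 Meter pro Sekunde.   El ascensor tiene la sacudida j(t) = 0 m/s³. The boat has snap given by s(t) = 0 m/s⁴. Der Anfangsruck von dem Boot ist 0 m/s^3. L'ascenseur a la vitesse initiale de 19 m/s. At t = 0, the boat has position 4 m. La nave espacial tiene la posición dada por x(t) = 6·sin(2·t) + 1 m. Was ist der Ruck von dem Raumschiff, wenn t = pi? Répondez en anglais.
To solve this, we need to take 3 derivatives of our position equation x(t) = 6·sin(2·t) + 1. The derivative of position gives velocity: v(t) = 12·cos(2·t). Taking d/dt of v(t), we find a(t) = -24·sin(2·t). Differentiating acceleration, we get jerk: j(t) = -48·cos(2·t). From the given jerk equation j(t) = -48·cos(2·t), we substitute t = pi to get j = -48.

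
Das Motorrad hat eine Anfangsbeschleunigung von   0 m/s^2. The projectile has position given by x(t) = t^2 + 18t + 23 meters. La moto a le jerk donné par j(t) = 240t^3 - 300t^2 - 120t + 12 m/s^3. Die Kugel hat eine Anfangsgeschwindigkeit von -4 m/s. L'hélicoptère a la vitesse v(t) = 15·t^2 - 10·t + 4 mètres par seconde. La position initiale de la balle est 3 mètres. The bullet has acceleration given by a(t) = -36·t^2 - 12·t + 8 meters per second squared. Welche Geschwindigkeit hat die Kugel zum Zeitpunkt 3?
Wir müssen unsere Gleichung für die Beschleunigung a(t) = -36·t^2 - 12·t + 8 1-mal integrieren. Durch Integration von der Beschleunigung und Verwendung der Anfangsbedingung v(0) = -4, erhalten wir v(t) = -12·t^3 - 6·t^2 + 8·t - 4. Mit v(t) = -12·t^3 - 6·t^2 + 8·t - 4 und Einsetzen von t = 3, finden wir v = -358.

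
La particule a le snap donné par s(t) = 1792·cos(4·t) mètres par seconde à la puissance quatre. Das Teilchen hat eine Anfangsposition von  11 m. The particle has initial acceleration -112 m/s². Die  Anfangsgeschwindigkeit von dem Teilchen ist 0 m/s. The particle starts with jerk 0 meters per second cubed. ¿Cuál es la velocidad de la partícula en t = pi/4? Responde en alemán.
Ausgehend von dem Snap s(t) = 1792·cos(4·t), nehmen wir 3 Stammfunktionen. Mit ∫s(t)dt und Anwendung von j(0) = 0, finden wir j(t) = 448·sin(4·t). Die Stammfunktion von dem Ruck ist die Beschleunigung. Mit a(0) = -112 erhalten wir a(t) = -112·cos(4·t). Mit ∫a(t)dt und Anwendung von v(0) = 0, finden wir v(t) = -28·sin(4·t). Wir haben die Geschwindigkeit v(t) = -28·sin(4·t). Durch Einsetzen von t = pi/4: v(pi/4) = 0.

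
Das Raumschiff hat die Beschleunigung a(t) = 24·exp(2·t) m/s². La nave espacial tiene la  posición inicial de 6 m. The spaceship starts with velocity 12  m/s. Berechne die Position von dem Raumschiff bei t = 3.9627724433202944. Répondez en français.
Nous devons trouver la primitive de notre équation de l'accélération a(t) = 24·exp(2·t) 2 fois. La primitive de l'accélération est la vitesse. En utilisant v(0) = 12, nous obtenons v(t) = 12·exp(2·t). L'intégrale de la vitesse, avec x(0) = 6, donne la position: x(t) = 6·exp(2·t). De l'équation de la position x(t) = 6·exp(2·t), nous substituons t = 3.9627724433202944 pour obtenir x = 16602.4301111559.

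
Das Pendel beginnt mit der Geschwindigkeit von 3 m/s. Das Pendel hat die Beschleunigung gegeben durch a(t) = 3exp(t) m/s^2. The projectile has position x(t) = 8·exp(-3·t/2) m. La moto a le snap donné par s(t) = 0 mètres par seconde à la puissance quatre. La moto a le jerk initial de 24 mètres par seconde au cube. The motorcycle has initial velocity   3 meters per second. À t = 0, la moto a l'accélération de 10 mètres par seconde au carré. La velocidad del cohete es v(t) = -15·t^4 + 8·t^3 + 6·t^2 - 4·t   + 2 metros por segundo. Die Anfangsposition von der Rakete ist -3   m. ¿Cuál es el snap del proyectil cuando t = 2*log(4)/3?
Para resolver esto, necesitamos tomar 4 derivadas de nuestra ecuación de la posición x(t) = 8·exp(-3·t/2). Derivando la posición, obtenemos la velocidad: v(t) = -12·exp(-3·t/2). La derivada de la velocidad da la aceleración: a(t) = 18·exp(-3·t/2). Derivando la aceleración, obtenemos la sacudida: j(t) = -27·exp(-3·t/2). La derivada de la sacudida da el snap: s(t) = 81·exp(-3·t/2)/2. Usando s(t) = 81·exp(-3·t/2)/2 y sustituyendo t = 2*log(4)/3, encontramos s = 81/8.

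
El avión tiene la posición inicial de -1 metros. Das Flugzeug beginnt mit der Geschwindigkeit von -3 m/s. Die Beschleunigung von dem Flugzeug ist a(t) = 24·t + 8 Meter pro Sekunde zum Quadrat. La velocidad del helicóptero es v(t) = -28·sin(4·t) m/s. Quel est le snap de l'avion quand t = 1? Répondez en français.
Nous devons dériver notre équation de l'accélération a(t) = 24·t + 8 2 fois. La dérivée de l'accélération donne le jerk: j(t) = 24. La dérivée du jerk donne le snap: s(t) = 0. De l'équation du snap s(t) = 0, nous substituons t = 1 pour obtenir s = 0.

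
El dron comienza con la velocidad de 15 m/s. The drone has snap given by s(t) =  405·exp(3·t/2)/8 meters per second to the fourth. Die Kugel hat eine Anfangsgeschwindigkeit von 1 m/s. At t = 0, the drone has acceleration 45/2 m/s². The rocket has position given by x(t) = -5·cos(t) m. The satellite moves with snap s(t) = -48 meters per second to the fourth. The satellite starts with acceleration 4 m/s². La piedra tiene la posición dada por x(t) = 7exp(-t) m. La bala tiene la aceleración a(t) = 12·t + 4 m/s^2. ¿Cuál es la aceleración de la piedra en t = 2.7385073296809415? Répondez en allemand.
Wir müssen unsere Gleichung für die Position x(t) = 7·exp(-t) 2-mal ableiten. Mit d/dt von x(t) finden wir v(t) = -7·exp(-t). Mit d/dt von v(t) finden wir a(t) = 7·exp(-t). Wir haben die Beschleunigung a(t) = 7·exp(-t). Durch Einsetzen von t = 2.7385073296809415: a(2.7385073296809415) = 0.452667607719084.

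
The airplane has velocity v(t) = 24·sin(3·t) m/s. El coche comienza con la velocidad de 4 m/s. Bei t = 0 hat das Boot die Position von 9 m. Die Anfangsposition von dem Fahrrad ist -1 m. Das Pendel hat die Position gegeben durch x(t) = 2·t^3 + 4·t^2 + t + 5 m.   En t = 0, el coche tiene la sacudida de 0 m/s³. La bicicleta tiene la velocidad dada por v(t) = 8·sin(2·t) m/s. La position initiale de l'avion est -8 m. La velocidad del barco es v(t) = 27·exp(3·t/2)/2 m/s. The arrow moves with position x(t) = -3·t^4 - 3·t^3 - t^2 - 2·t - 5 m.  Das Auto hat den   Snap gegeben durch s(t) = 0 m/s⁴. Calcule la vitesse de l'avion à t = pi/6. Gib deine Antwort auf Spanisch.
Tenemos la velocidad v(t) = 24·sin(3·t). Sustituyendo t = pi/6: v(pi/6) = 24.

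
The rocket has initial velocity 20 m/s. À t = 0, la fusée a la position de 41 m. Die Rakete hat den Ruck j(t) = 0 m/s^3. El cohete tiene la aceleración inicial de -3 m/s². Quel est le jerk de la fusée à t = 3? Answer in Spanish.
Usando j(t) = 0 y sustituyendo t = 3, encontramos j = 0.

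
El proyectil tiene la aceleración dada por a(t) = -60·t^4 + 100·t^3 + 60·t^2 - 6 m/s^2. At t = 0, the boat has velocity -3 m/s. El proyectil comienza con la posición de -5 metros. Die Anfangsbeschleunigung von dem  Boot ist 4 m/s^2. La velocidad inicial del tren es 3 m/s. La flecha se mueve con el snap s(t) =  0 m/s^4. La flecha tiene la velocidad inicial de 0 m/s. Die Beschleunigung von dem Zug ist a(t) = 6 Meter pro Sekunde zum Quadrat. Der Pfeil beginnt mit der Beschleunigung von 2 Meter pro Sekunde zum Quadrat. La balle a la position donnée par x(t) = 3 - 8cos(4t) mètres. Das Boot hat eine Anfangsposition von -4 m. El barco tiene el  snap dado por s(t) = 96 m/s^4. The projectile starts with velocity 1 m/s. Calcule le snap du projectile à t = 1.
Pour résoudre ceci, nous devons prendre 2 dérivées de notre équation de l'accélération a(t) = -60·t^4 + 100·t^3 + 60·t^2 - 6. En dérivant l'accélération, nous obtenons le jerk: j(t) = -240·t^3 + 300·t^2 + 120·t. En dérivant le jerk, nous obtenons le snap: s(t) = -720·t^2 + 600·t + 120. En utilisant s(t) = -720·t^2 + 600·t + 120 et en substituant t = 1, nous trouvons s = 0.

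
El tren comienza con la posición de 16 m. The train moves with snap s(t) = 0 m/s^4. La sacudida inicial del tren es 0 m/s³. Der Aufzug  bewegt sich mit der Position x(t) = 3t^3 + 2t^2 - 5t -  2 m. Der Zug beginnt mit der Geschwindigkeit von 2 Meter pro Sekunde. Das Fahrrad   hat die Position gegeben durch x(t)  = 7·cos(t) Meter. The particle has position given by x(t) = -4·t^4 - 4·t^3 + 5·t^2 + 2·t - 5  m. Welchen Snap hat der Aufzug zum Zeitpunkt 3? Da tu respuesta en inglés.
To solve this, we need to take 4 derivatives of our position equation x(t) = 3·t^3 + 2·t^2 - 5·t - 2. The derivative of position gives velocity: v(t) = 9·t^2 + 4·t - 5. Taking d/dt of v(t), we find a(t) = 18·t + 4. Taking d/dt of a(t), we find j(t) = 18. Taking d/dt of j(t), we find s(t) = 0. From the given snap equation s(t) = 0, we substitute t = 3 to get s = 0.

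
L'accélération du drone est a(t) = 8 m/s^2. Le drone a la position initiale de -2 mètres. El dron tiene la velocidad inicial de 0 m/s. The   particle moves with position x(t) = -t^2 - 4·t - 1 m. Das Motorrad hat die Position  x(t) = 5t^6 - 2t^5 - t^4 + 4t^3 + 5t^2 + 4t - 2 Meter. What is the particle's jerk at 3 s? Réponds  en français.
Nous devons dériver notre équation de la position x(t) = -t^2 - 4·t - 1 3 fois. La dérivée de la position donne la vitesse: v(t) = -2·t - 4. En dérivant la vitesse, nous obtenons l'accélération: a(t) = -2. La dérivée de l'accélération donne le jerk: j(t) = 0. En utilisant j(t) = 0 et en substituant t = 3, nous trouvons j = 0.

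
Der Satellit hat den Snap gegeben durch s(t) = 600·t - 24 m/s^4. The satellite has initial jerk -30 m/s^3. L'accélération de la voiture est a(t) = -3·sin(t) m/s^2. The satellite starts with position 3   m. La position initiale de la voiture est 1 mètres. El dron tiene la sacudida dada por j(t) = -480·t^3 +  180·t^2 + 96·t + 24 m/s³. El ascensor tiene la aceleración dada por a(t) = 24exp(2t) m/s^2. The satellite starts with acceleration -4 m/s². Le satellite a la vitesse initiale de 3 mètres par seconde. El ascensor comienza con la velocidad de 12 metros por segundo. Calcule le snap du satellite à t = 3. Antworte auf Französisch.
Nous avons le snap s(t) = 600·t - 24. En substituant t = 3: s(3) = 1776.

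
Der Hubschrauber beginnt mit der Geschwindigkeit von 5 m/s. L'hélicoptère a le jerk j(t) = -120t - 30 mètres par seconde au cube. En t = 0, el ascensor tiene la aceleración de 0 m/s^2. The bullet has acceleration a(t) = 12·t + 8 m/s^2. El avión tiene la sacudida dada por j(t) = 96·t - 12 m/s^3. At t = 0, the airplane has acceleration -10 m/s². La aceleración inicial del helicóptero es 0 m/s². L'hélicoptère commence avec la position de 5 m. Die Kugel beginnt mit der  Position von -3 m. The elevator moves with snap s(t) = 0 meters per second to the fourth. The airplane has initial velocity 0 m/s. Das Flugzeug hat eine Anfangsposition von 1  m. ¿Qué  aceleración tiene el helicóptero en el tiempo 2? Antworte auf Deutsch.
Wir müssen das Integral unserer Gleichung für den Ruck j(t) = -120·t - 30 1-mal finden. Durch Integration von dem Ruck und Verwendung der Anfangsbedingung a(0) = 0, erhalten wir a(t) = 30·t·(-2·t - 1). Wir haben die Beschleunigung a(t) = 30·t·(-2·t - 1). Durch Einsetzen von t = 2: a(2) = -300.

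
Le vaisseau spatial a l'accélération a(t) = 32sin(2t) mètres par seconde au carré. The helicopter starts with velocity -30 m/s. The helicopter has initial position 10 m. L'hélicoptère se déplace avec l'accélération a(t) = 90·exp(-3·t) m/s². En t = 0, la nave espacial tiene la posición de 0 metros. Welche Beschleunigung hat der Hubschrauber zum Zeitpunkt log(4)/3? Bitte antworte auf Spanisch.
De la ecuación de la aceleración a(t) = 90·exp(-3·t), sustituimos t = log(4)/3 para obtener a = 45/2.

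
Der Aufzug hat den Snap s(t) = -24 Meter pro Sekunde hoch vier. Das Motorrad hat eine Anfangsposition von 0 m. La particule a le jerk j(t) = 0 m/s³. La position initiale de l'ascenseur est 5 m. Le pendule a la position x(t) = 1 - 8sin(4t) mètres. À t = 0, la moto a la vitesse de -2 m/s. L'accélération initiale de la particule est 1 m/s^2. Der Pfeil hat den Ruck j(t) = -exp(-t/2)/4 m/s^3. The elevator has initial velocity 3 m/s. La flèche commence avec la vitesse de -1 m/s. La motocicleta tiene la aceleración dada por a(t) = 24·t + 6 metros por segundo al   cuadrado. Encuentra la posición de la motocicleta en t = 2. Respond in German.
Wir müssen unsere Gleichung für die Beschleunigung a(t) = 24·t + 6 2-mal integrieren. Die Stammfunktion von der Beschleunigung, mit v(0) = -2, ergibt die Geschwindigkeit: v(t) = 12·t^2 + 6·t - 2. Mit ∫v(t)dt und Anwendung von x(0) = 0, finden wir x(t) = 4·t^3 + 3·t^2 - 2·t. Mit x(t) = 4·t^3 + 3·t^2 - 2·t und Einsetzen von t = 2, finden wir x = 40.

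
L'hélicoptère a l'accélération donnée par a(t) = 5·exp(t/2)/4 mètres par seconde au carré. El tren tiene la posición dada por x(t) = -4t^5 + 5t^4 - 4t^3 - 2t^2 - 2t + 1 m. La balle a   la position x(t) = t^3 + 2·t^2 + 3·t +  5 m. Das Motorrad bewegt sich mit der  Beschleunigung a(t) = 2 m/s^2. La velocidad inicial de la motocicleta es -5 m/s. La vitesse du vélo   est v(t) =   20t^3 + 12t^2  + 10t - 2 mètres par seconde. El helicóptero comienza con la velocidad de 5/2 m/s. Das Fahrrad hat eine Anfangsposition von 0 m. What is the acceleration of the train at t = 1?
We must differentiate our position equation x(t) = -4·t^5 + 5·t^4 - 4·t^3 - 2·t^2 - 2·t + 1 2 times. Differentiating position, we get velocity: v(t) = -20·t^4 + 20·t^3 - 12·t^2 - 4·t - 2. Differentiating velocity, we get acceleration: a(t) = -80·t^3 + 60·t^2 - 24·t - 4. We have acceleration a(t) = -80·t^3 + 60·t^2 - 24·t - 4. Substituting t = 1: a(1) = -48.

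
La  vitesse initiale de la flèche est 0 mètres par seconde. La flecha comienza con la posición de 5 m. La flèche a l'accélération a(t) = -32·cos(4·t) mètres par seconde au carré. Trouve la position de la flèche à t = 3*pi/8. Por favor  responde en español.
Necesitamos integrar nuestra ecuación de la aceleración a(t) = -32·cos(4·t) 2 veces. Integrando la aceleración y usando la condición inicial v(0) = 0, obtenemos v(t) = -8·sin(4·t). La antiderivada de la velocidad, con x(0) = 5, da la posición: x(t) = 2·cos(4·t) + 3. De la ecuación de la posición x(t) = 2·cos(4·t) + 3, sustituimos t = 3*pi/8 para obtener x = 3.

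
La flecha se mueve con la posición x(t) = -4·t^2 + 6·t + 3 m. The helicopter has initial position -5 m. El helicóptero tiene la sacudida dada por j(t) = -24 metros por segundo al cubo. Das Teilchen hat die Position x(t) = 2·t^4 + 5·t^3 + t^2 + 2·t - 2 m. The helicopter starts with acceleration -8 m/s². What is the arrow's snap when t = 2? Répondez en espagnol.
Para resolver esto, necesitamos tomar 4 derivadas de nuestra ecuación de la posición x(t) = -4·t^2 + 6·t + 3. La derivada de la posición da la velocidad: v(t) = 6 - 8·t. Tomando d/dt de v(t), encontramos a(t) = -8. Tomando d/dt de a(t), encontramos j(t) = 0. La derivada de la sacudida da el snap: s(t) = 0. De la ecuación del snap s(t) = 0, sustituimos t = 2 para obtener s = 0.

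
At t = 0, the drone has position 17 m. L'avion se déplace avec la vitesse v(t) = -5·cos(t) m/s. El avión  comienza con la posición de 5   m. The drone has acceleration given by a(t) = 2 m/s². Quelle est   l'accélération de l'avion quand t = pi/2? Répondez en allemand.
Ausgehend von der Geschwindigkeit v(t) = -5·cos(t), nehmen wir 1 Ableitung. Die Ableitung von der Geschwindigkeit ergibt die Beschleunigung: a(t) = 5·sin(t). Wir haben die Beschleunigung a(t) = 5·sin(t). Durch Einsetzen von t = pi/2: a(pi/2) = 5.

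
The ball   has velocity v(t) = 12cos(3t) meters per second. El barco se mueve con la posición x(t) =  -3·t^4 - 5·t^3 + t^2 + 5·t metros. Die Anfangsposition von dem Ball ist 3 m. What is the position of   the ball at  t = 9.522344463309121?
Starting from velocity v(t) = 12·cos(3·t), we take 1 integral. Integrating velocity and using the initial condition x(0) = 3, we get x(t) = 4·sin(3·t) + 3. We have position x(t) = 4·sin(3·t) + 3. Substituting t = 9.522344463309121: x(9.522344463309121) = 1.84584813323620.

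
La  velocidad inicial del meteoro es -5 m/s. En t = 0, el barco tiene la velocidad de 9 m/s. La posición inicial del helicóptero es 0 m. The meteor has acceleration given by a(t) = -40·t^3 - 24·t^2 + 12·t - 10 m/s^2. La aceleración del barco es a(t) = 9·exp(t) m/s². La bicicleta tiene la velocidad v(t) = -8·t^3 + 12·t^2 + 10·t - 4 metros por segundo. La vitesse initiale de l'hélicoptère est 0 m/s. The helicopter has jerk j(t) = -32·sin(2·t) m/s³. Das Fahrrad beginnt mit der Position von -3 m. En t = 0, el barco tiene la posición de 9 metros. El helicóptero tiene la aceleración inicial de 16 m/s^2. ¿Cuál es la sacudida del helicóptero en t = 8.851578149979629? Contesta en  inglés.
Using j(t) = -32·sin(2·t) and substituting t = 8.851578149979629, we find j = 29.1611941799436.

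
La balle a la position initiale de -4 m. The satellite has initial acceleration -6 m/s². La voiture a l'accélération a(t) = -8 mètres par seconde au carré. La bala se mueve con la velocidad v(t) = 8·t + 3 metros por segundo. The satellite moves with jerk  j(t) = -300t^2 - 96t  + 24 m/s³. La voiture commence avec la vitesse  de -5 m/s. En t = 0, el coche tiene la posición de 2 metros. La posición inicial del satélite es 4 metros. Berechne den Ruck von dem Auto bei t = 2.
Ausgehend von der Beschleunigung a(t) = -8, nehmen wir 1 Ableitung. Die Ableitung von der Beschleunigung ergibt den Ruck: j(t) = 0. Mit j(t) = 0 und Einsetzen von t = 2, finden wir j = 0.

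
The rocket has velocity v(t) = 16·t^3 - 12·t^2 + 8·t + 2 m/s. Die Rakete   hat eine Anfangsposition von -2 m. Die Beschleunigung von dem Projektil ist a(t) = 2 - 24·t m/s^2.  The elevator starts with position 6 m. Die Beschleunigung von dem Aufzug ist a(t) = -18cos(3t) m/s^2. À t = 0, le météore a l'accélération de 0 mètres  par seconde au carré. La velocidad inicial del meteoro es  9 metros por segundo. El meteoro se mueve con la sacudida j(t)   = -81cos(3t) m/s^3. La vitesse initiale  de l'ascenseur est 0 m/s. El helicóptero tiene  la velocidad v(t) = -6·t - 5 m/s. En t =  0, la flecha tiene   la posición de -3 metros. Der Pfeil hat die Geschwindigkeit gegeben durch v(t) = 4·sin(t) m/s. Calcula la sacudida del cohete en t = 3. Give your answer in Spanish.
Para resolver esto, necesitamos tomar 2 derivadas de nuestra ecuación de la velocidad v(t) = 16·t^3 - 12·t^2 + 8·t + 2. Tomando d/dt de v(t), encontramos a(t) = 48·t^2 - 24·t + 8. La derivada de la aceleración da la sacudida: j(t) = 96·t - 24. De la ecuación de la sacudida j(t) = 96·t - 24, sustituimos t = 3 para obtener j = 264.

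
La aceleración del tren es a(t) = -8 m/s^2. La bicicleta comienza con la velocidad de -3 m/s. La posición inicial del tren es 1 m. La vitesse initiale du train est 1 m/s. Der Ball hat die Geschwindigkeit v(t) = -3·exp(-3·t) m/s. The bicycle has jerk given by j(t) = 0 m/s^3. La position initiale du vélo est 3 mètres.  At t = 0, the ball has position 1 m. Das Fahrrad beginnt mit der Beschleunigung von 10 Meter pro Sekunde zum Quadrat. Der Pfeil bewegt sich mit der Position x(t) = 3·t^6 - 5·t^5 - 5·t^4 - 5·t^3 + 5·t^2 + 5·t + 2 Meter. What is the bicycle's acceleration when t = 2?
To find the answer, we compute 1 antiderivative of j(t) = 0. Taking ∫j(t)dt and applying a(0) = 10, we find a(t) = 10. From the given acceleration equation a(t) = 10, we substitute t = 2 to get a = 10.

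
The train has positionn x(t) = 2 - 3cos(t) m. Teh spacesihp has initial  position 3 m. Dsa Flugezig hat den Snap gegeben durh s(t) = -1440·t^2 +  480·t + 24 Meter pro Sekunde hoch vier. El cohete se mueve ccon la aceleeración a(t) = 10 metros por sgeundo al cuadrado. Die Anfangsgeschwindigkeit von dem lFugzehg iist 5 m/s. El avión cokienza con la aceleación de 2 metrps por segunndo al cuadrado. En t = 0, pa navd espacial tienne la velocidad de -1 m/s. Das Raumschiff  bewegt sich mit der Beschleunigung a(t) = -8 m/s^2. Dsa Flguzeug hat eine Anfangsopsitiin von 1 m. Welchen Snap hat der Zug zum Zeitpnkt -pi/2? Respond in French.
Nous devons dériver notre équation de la position x(t) = 2 - 3·cos(t) 4 fois. La dérivée de la position donne la vitesse: v(t) = 3·sin(t). La dérivée de la vitesse donne l'accélération: a(t) = 3·cos(t). La dérivée de l'accélération donne le jerk: j(t) = -3·sin(t). En prenant d/dt de j(t), nous trouvons s(t) = -3·cos(t). De l'équation du snap s(t) = -3·cos(t), nous substituons t = -pi/2 pour obtenir s = 0.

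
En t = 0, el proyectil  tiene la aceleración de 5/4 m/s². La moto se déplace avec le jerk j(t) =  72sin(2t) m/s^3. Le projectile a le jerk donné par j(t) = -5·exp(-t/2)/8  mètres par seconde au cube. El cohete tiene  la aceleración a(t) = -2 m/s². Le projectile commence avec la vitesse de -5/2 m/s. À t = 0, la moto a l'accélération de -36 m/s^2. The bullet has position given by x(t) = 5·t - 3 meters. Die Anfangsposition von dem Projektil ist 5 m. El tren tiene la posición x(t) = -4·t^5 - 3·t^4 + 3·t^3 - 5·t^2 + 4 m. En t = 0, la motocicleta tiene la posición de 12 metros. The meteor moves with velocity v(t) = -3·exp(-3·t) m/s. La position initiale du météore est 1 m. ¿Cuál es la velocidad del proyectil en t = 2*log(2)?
Necesitamos integrar nuestra ecuación de la sacudida j(t) = -5·exp(-t/2)/8 2 veces. La integral de la sacudida es la aceleración. Usando a(0) = 5/4, obtenemos a(t) = 5·exp(-t/2)/4. La antiderivada de la aceleración es la velocidad. Usando v(0) = -5/2, obtenemos v(t) = -5·exp(-t/2)/2. Usando v(t) = -5·exp(-t/2)/2 y sustituyendo t = 2*log(2), encontramos v = -5/4.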